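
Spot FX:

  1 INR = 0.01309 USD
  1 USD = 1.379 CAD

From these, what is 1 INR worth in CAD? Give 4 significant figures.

1 INR × 0.01309 = 0.01309 USD
0.01309 USD × 1.379 = 0.0180511 CAD

INR/CAD = 0.01805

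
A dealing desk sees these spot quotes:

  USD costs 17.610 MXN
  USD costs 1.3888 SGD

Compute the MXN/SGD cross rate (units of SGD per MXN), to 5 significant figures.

MXN/SGD = 0.078864

1 MXN ÷ 17.610 = 0.0567859 USD
0.0567859 USD × 1.3888 = 0.0788643 SGD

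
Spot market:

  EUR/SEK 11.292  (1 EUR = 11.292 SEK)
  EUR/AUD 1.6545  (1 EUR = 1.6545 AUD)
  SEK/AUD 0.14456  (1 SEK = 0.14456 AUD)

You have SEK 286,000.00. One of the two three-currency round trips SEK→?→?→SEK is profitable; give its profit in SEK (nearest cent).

Profitable loop is SEK → EUR → AUD → SEK:
SEK 286,000.00 ÷ 11.292 = EUR 25,327.67
EUR 25,327.67 × 1.6545 = AUD 41,904.62
AUD 41,904.62 ÷ 0.14456 = SEK 289,877.03
Profit = SEK 289,877.03 − SEK 286,000.00

Profit: SEK 3,877.03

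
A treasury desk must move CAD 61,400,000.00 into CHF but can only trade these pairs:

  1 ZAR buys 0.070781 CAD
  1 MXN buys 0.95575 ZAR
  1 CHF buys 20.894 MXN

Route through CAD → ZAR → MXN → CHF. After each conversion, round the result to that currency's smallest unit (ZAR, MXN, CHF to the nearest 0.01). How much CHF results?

CAD 61,400,000.00 ÷ 0.070781 = ZAR 867,464,432.55
ZAR 867,464,432.55 ÷ 0.95575 = MXN 907,626,923.93
MXN 907,626,923.93 ÷ 20.894 = CHF 43,439,596.24

CHF 43,439,596.24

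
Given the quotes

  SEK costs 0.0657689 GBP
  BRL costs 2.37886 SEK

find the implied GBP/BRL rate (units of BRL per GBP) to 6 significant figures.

1 GBP ÷ 0.0657689 = 15.2048 SEK
15.2048 SEK ÷ 2.37886 = 6.39161 BRL

GBP/BRL = 6.39161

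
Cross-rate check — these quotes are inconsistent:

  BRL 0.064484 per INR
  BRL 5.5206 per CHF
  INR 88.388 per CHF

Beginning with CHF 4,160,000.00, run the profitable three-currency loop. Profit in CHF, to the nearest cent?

Profitable loop is CHF → INR → BRL → CHF:
CHF 4,160,000.00 × 88.388 = INR 367,694,080.00
INR 367,694,080.00 × 0.064484 = BRL 23,710,385.05
BRL 23,710,385.05 ÷ 5.5206 = CHF 4,294,892.78
Profit = CHF 4,294,892.78 − CHF 4,160,000.00

Profit: CHF 134,892.78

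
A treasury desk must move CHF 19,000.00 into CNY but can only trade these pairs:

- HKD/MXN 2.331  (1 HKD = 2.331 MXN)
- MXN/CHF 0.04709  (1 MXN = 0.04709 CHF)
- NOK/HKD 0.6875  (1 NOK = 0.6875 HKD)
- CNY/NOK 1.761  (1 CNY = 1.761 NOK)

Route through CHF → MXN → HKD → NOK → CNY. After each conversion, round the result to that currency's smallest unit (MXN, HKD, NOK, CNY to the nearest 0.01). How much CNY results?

CHF 19,000.00 ÷ 0.04709 = MXN 403,482.69
MXN 403,482.69 ÷ 2.331 = HKD 173,094.25
HKD 173,094.25 ÷ 0.6875 = NOK 251,773.45
NOK 251,773.45 ÷ 1.761 = CNY 142,971.86

CNY 142,971.86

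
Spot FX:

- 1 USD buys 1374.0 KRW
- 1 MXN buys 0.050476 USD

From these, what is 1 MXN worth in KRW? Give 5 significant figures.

MXN/KRW = 69.354

1 MXN × 0.050476 = 0.050476 USD
0.050476 USD × 1374.0 = 69.354 KRW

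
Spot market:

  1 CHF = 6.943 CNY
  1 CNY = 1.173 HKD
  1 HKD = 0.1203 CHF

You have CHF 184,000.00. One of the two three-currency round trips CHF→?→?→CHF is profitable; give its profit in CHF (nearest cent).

Profitable loop is CHF → HKD → CNY → CHF:
CHF 184,000.00 ÷ 0.1203 = HKD 1,529,509.56
HKD 1,529,509.56 ÷ 1.173 = CNY 1,303,929.72
CNY 1,303,929.72 ÷ 6.943 = CHF 187,804.94
Profit = CHF 187,804.94 − CHF 184,000.00

Profit: CHF 3,804.94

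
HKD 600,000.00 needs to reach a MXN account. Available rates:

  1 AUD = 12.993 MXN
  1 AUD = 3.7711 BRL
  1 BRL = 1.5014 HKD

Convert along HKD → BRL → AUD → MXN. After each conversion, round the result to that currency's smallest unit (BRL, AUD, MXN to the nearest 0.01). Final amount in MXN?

MXN 1,376,880.42

HKD 600,000.00 ÷ 1.5014 = BRL 399,627.01
BRL 399,627.01 ÷ 3.7711 = AUD 105,970.94
AUD 105,970.94 × 12.993 = MXN 1,376,880.42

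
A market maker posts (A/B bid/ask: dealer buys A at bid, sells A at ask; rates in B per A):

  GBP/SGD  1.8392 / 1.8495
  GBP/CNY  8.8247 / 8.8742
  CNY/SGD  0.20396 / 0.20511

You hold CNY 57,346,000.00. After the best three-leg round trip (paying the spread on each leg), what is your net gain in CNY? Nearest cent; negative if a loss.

Best loop CNY → GBP → SGD → CNY:
CNY 57,346,000.00 ÷ 8.8742 (buy GBP at ask) = GBP 6,462,103.63
GBP 6,462,103.63 × 1.8392 (sell GBP at bid) = SGD 11,885,100.99
SGD 11,885,100.99 ÷ 0.20511 (buy CNY at ask) = CNY 57,945,009.94

Net profit: CNY 599,009.94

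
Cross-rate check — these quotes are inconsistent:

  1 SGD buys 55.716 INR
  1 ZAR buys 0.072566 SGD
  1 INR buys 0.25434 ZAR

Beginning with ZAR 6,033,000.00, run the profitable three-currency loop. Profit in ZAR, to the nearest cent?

Profitable loop is ZAR → SGD → INR → ZAR:
ZAR 6,033,000.00 × 0.072566 = SGD 437,790.68
SGD 437,790.68 × 55.716 = INR 24,391,945.42
INR 24,391,945.42 × 0.25434 = ZAR 6,203,847.40
Profit = ZAR 6,203,847.40 − ZAR 6,033,000.00

Profit: ZAR 170,847.40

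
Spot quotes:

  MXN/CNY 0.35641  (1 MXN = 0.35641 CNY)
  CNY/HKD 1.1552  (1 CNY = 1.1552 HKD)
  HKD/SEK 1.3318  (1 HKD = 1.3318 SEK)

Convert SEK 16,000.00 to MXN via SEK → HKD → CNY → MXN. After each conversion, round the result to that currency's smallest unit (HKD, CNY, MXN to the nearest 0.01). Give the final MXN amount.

SEK 16,000.00 ÷ 1.3318 = HKD 12,013.82
HKD 12,013.82 ÷ 1.1552 = CNY 10,399.77
CNY 10,399.77 ÷ 0.35641 = MXN 29,179.23

MXN 29,179.23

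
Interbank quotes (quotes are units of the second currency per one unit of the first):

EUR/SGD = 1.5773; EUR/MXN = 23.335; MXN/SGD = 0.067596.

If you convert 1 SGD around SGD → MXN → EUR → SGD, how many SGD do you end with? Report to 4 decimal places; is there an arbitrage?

1.0000 (no arbitrage)

Around SGD → MXN → EUR → SGD: 1 ÷ 0.067596 ÷ 23.335 × 1.5773 = 0.999967
Product ≈ 1 (deviation 0.003%, within rounding noise).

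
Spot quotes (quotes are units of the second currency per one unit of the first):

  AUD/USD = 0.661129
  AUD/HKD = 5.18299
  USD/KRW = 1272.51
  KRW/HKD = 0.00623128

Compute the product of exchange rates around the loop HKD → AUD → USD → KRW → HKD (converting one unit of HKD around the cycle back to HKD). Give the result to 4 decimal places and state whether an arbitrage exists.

Around HKD → AUD → USD → KRW → HKD: 1 ÷ 5.18299 × 0.661129 × 1272.51 × 0.00623128 = 1.011450
Product > 1; profitable direction is HKD → AUD → USD → KRW → HKD.

1.0114 (arbitrage exists)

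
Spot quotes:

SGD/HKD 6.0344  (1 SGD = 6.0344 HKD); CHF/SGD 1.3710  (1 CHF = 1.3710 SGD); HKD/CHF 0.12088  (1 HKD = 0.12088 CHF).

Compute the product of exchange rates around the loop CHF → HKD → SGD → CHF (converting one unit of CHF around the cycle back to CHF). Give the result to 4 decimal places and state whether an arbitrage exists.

Around CHF → HKD → SGD → CHF: 1 ÷ 0.12088 ÷ 6.0344 ÷ 1.3710 = 0.999940
Product ≈ 1 (deviation 0.006%, within rounding noise).

0.9999 (no arbitrage)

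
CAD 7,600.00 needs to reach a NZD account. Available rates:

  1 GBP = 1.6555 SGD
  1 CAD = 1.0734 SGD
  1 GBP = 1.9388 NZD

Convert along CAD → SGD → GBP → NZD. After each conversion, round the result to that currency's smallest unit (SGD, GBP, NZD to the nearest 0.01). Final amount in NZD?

CAD 7,600.00 × 1.0734 = SGD 8,157.84
SGD 8,157.84 ÷ 1.6555 = GBP 4,927.72
GBP 4,927.72 × 1.9388 = NZD 9,553.86

NZD 9,553.86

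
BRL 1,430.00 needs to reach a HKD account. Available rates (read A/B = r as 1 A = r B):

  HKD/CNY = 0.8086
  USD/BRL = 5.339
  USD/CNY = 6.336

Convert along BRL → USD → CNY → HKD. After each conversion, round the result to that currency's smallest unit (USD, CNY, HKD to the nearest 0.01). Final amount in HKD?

BRL 1,430.00 ÷ 5.339 = USD 267.84
USD 267.84 × 6.336 = CNY 1,697.03
CNY 1,697.03 ÷ 0.8086 = HKD 2,098.73

HKD 2,098.73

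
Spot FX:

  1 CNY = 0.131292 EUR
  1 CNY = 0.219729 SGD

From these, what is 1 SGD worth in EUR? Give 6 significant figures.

SGD/EUR = 0.597518

1 SGD ÷ 0.219729 = 4.55106 CNY
4.55106 CNY × 0.131292 = 0.597518 EUR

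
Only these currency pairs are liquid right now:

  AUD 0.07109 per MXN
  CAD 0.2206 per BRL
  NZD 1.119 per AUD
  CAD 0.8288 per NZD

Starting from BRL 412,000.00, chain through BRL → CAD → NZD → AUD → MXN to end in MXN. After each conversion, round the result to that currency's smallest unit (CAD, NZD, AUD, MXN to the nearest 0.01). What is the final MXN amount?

BRL 412,000.00 × 0.2206 = CAD 90,887.20
CAD 90,887.20 ÷ 0.8288 = NZD 109,661.20
NZD 109,661.20 ÷ 1.119 = AUD 97,999.29
AUD 97,999.29 ÷ 0.07109 = MXN 1,378,524.27

MXN 1,378,524.27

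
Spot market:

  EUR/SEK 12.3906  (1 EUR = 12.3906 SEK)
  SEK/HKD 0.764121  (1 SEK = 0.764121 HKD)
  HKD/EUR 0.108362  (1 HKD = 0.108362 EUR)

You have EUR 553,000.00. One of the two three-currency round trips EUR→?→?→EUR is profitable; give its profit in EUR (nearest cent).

Profit: EUR 14,357.26

Profitable loop is EUR → SEK → HKD → EUR:
EUR 553,000.00 × 12.3906 = SEK 6,852,001.80
SEK 6,852,001.80 × 0.764121 = HKD 5,235,758.47
HKD 5,235,758.47 × 0.108362 = EUR 567,357.26
Profit = EUR 567,357.26 − EUR 553,000.00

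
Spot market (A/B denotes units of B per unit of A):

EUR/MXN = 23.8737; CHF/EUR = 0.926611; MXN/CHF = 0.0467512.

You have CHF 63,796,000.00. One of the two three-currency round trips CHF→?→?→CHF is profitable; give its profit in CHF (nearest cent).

Profit: CHF 2,182,645.54

Profitable loop is CHF → EUR → MXN → CHF:
CHF 63,796,000.00 × 0.926611 = EUR 59,114,075.36
EUR 59,114,075.36 × 23.8737 = MXN 1,411,271,700.83
MXN 1,411,271,700.83 × 0.0467512 = CHF 65,978,645.54
Profit = CHF 65,978,645.54 − CHF 63,796,000.00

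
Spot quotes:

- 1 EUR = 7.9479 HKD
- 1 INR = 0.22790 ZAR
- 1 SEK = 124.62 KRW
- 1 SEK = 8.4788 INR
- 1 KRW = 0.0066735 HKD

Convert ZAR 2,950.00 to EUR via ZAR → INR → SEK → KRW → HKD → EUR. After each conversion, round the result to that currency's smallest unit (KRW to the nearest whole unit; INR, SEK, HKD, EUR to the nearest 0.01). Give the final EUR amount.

EUR 159.75

ZAR 2,950.00 ÷ 0.22790 = INR 12,944.27
INR 12,944.27 ÷ 8.4788 = SEK 1,526.66
SEK 1,526.66 × 124.62 = KRW 190,252
KRW 190,252 × 0.0066735 = HKD 1,269.65
HKD 1,269.65 ÷ 7.9479 = EUR 159.75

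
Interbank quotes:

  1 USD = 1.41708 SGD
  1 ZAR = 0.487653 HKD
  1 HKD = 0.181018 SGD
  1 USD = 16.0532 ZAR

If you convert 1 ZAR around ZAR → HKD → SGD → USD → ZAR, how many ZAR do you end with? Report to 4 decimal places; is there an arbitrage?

Around ZAR → HKD → SGD → USD → ZAR: 1 × 0.487653 × 0.181018 ÷ 1.41708 × 16.0532 = 1.000000
Product ≈ 1 (deviation 0.000%, within rounding noise).

1.0000 (no arbitrage)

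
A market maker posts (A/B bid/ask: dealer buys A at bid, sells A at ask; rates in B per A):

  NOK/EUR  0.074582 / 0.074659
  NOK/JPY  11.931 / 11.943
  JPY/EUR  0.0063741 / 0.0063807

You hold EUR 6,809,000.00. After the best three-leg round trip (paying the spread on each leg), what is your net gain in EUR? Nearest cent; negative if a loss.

Net profit: EUR 126,805.15

Best loop EUR → NOK → JPY → EUR:
EUR 6,809,000.00 ÷ 0.074659 (buy NOK at ask) = NOK 91,201,328.71
NOK 91,201,328.71 × 11.931 (sell NOK at bid) = JPY 1,088,123,053
JPY 1,088,123,053 × 0.0063741 (sell JPY at bid) = EUR 6,935,805.15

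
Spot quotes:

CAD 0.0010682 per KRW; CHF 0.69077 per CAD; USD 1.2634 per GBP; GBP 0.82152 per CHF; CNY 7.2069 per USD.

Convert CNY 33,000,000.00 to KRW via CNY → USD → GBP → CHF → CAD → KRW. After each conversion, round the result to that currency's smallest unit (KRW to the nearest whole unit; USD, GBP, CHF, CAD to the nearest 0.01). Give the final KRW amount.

KRW 5,978,887,605

CNY 33,000,000.00 ÷ 7.2069 = USD 4,578,945.18
USD 4,578,945.18 ÷ 1.2634 = GBP 3,624,303.61
GBP 3,624,303.61 ÷ 0.82152 = CHF 4,411,704.66
CHF 4,411,704.66 ÷ 0.69077 = CAD 6,386,647.74
CAD 6,386,647.74 ÷ 0.0010682 = KRW 5,978,887,605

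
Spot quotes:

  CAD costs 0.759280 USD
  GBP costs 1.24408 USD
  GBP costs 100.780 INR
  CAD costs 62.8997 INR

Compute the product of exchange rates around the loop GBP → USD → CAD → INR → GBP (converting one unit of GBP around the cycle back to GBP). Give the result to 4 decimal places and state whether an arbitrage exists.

1.0226 (arbitrage exists)

Around GBP → USD → CAD → INR → GBP: 1 × 1.24408 ÷ 0.759280 × 62.8997 ÷ 100.780 = 1.022635
Product > 1; profitable direction is GBP → USD → CAD → INR → GBP.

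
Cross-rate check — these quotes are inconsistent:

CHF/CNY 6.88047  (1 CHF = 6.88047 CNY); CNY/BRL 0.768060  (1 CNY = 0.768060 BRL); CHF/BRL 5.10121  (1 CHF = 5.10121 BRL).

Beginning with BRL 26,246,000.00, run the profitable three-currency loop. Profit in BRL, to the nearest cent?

Profitable loop is BRL → CHF → CNY → BRL:
BRL 26,246,000.00 ÷ 5.10121 = CHF 5,145,053.82
CHF 5,145,053.82 × 6.88047 = CNY 35,400,388.46
CNY 35,400,388.46 × 0.768060 = BRL 27,189,622.36
Profit = BRL 27,189,622.36 − BRL 26,246,000.00

Profit: BRL 943,622.36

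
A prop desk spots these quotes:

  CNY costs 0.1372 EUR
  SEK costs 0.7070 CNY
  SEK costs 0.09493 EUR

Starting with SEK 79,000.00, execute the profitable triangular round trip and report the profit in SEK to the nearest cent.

Profitable loop is SEK → CNY → EUR → SEK:
SEK 79,000.00 × 0.7070 = CNY 55,853.00
CNY 55,853.00 × 0.1372 = EUR 7,663.03
EUR 7,663.03 ÷ 0.09493 = SEK 80,722.97
Profit = SEK 80,722.97 − SEK 79,000.00

Profit: SEK 1,722.97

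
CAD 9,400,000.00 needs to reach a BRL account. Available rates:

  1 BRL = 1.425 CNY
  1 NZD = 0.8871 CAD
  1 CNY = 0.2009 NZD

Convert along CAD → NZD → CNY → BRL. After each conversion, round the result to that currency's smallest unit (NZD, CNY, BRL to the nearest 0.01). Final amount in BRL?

BRL 37,013,527.20

CAD 9,400,000.00 ÷ 0.8871 = NZD 10,596,325.10
NZD 10,596,325.10 ÷ 0.2009 = CNY 52,744,276.26
CNY 52,744,276.26 ÷ 1.425 = BRL 37,013,527.20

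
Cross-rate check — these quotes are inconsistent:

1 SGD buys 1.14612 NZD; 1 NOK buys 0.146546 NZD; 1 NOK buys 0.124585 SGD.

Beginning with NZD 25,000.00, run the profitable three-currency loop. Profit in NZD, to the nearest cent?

Profitable loop is NZD → SGD → NOK → NZD:
NZD 25,000.00 ÷ 1.14612 = SGD 21,812.72
SGD 21,812.72 ÷ 0.124585 = NOK 175,083.07
NOK 175,083.07 × 0.146546 = NZD 25,657.72
Profit = NZD 25,657.72 − NZD 25,000.00

Profit: NZD 657.72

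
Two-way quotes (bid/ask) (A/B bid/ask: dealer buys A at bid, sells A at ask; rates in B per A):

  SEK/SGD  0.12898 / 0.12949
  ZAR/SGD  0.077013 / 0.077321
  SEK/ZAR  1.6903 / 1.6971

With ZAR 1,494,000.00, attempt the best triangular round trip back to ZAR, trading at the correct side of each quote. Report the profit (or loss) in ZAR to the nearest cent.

Net profit: ZAR 7,904.09

Best loop ZAR → SGD → SEK → ZAR:
ZAR 1,494,000.00 × 0.077013 (sell ZAR at bid) = SGD 115,057.42
SGD 115,057.42 ÷ 0.12949 (buy SEK at ask) = SEK 888,542.91
SEK 888,542.91 × 1.6903 (sell SEK at bid) = ZAR 1,501,904.09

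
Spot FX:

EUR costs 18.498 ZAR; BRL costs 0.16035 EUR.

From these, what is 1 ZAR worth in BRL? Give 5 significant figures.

ZAR/BRL = 0.33714

1 ZAR ÷ 18.498 = 0.0540599 EUR
0.0540599 EUR ÷ 0.16035 = 0.337137 BRL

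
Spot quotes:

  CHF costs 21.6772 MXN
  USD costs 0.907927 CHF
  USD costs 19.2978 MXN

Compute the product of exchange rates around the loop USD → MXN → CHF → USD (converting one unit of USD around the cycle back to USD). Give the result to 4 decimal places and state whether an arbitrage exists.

Around USD → MXN → CHF → USD: 1 × 19.2978 ÷ 21.6772 ÷ 0.907927 = 0.980514
Product < 1; profitable direction is USD → CHF → MXN → USD.

0.9805 (arbitrage exists)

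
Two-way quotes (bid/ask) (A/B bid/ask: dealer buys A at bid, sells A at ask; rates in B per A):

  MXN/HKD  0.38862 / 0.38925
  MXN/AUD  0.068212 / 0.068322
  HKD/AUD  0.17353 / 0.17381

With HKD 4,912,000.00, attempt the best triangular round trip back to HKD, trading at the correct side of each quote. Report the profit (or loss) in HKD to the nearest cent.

Net profit: HKD 40,400.52

Best loop HKD → MXN → AUD → HKD:
HKD 4,912,000.00 ÷ 0.38925 (buy MXN at ask) = MXN 12,619,139.37
MXN 12,619,139.37 × 0.068212 (sell MXN at bid) = AUD 860,776.73
AUD 860,776.73 ÷ 0.17381 (buy HKD at ask) = HKD 4,952,400.52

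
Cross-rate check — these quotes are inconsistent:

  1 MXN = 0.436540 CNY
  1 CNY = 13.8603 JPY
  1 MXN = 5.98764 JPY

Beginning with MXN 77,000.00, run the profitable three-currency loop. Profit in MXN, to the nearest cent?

Profitable loop is MXN → CNY → JPY → MXN:
MXN 77,000.00 × 0.436540 = CNY 33,613.58
CNY 33,613.58 × 13.8603 = JPY 465,894
JPY 465,894 ÷ 5.98764 = MXN 77,809.34
Profit = MXN 77,809.34 − MXN 77,000.00

Profit: MXN 809.34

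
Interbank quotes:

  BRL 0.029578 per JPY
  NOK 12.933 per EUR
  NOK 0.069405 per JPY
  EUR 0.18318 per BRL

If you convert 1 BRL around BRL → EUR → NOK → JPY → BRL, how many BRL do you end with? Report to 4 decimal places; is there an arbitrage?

Around BRL → EUR → NOK → JPY → BRL: 1 × 0.18318 × 12.933 ÷ 0.069405 × 0.029578 = 1.009614
Product > 1; profitable direction is BRL → EUR → NOK → JPY → BRL.

1.0096 (arbitrage exists)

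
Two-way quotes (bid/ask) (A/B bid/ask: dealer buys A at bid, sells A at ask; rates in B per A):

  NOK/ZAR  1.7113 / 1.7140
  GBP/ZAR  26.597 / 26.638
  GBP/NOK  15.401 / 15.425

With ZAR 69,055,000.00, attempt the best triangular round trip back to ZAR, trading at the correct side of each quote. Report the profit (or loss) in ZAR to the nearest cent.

Best loop ZAR → NOK → GBP → ZAR:
ZAR 69,055,000.00 ÷ 1.7140 (buy NOK at ask) = NOK 40,288,798.13
NOK 40,288,798.13 ÷ 15.425 (buy GBP at ask) = GBP 2,611,915.60
GBP 2,611,915.60 × 26.597 (sell GBP at bid) = ZAR 69,469,119.22

Net profit: ZAR 414,119.22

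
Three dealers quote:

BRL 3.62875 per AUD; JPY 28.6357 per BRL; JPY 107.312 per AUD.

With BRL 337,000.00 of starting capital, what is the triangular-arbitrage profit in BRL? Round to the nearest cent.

Profitable loop is BRL → AUD → JPY → BRL:
BRL 337,000.00 ÷ 3.62875 = AUD 92,869.45
AUD 92,869.45 × 107.312 = JPY 9,966,006
JPY 9,966,006 ÷ 28.6357 = BRL 348,027.32
Profit = BRL 348,027.32 − BRL 337,000.00

Profit: BRL 11,027.32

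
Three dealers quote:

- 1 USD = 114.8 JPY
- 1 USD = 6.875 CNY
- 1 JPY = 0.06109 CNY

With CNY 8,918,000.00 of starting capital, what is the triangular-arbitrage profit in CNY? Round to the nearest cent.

Profit: CNY 179,179.81

Profitable loop is CNY → USD → JPY → CNY:
CNY 8,918,000.00 ÷ 6.875 = USD 1,297,163.64
USD 1,297,163.64 × 114.8 = JPY 148,914,385
JPY 148,914,385 × 0.06109 = CNY 9,097,179.81
Profit = CNY 9,097,179.81 − CNY 8,918,000.00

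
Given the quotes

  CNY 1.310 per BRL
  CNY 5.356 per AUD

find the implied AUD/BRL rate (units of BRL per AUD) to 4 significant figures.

1 AUD × 5.356 = 5.356 CNY
5.356 CNY ÷ 1.310 = 4.08855 BRL

AUD/BRL = 4.089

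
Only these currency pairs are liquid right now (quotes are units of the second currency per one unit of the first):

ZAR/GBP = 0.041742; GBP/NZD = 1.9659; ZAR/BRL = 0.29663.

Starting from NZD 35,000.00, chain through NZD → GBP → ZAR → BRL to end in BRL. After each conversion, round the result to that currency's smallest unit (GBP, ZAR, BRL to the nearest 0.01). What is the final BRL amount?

NZD 35,000.00 ÷ 1.9659 = GBP 17,803.55
GBP 17,803.55 ÷ 0.041742 = ZAR 426,514.06
ZAR 426,514.06 × 0.29663 = BRL 126,516.87

BRL 126,516.87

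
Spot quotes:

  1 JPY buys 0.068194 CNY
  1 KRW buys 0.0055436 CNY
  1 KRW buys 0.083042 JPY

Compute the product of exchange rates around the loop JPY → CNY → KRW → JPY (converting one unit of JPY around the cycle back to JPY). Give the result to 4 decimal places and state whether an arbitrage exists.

1.0215 (arbitrage exists)

Around JPY → CNY → KRW → JPY: 1 × 0.068194 ÷ 0.0055436 × 0.083042 = 1.021532
Product > 1; profitable direction is JPY → CNY → KRW → JPY.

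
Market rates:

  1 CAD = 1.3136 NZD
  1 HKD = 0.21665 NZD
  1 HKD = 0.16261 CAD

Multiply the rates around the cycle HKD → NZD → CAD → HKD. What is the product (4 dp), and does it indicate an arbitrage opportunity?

1.0143 (arbitrage exists)

Around HKD → NZD → CAD → HKD: 1 × 0.21665 ÷ 1.3136 ÷ 0.16261 = 1.014258
Product > 1; profitable direction is HKD → NZD → CAD → HKD.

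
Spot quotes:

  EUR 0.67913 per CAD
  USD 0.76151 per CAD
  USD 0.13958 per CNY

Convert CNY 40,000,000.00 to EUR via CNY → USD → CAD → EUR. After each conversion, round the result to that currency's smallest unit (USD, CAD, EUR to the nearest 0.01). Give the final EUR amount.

EUR 4,979,210.54

CNY 40,000,000.00 × 0.13958 = USD 5,583,200.00
USD 5,583,200.00 ÷ 0.76151 = CAD 7,331,748.76
CAD 7,331,748.76 × 0.67913 = EUR 4,979,210.54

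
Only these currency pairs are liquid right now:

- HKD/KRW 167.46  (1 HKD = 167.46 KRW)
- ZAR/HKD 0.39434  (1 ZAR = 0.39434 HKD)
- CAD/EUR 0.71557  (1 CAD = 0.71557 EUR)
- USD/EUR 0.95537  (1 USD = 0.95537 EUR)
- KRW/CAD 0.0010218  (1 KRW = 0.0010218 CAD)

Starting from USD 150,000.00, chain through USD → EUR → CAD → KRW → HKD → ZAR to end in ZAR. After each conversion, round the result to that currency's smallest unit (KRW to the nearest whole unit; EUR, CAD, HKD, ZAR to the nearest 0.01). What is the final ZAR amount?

ZAR 2,967,993.33

USD 150,000.00 × 0.95537 = EUR 143,305.50
EUR 143,305.50 ÷ 0.71557 = CAD 200,267.62
CAD 200,267.62 ÷ 0.0010218 = KRW 195,994,931
KRW 195,994,931 ÷ 167.46 = HKD 1,170,398.49
HKD 1,170,398.49 ÷ 0.39434 = ZAR 2,967,993.33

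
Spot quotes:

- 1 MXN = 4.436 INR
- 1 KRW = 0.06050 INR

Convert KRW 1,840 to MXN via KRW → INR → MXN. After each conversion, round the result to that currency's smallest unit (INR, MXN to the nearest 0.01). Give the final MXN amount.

KRW 1,840 × 0.06050 = INR 111.32
INR 111.32 ÷ 4.436 = MXN 25.09

MXN 25.09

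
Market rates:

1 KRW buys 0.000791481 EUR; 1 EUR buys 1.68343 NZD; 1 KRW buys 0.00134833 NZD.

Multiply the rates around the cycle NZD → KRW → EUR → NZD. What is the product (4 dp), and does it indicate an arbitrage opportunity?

Around NZD → KRW → EUR → NZD: 1 ÷ 0.00134833 × 0.000791481 × 1.68343 = 0.988188
Product < 1; profitable direction is NZD → EUR → KRW → NZD.

0.9882 (arbitrage exists)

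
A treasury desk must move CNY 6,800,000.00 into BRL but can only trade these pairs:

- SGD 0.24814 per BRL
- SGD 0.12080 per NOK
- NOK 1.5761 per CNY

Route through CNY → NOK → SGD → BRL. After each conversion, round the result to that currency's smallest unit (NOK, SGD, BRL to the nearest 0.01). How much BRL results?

CNY 6,800,000.00 × 1.5761 = NOK 10,717,480.00
NOK 10,717,480.00 × 0.12080 = SGD 1,294,671.58
SGD 1,294,671.58 ÷ 0.24814 = BRL 5,217,504.55

BRL 5,217,504.55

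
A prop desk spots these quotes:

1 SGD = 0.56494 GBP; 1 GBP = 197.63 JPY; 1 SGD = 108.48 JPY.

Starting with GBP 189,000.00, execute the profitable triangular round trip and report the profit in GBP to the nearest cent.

Profit: GBP 5,521.37

Profitable loop is GBP → JPY → SGD → GBP:
GBP 189,000.00 × 197.63 = JPY 37,352,070
JPY 37,352,070 ÷ 108.48 = SGD 344,322.18
SGD 344,322.18 × 0.56494 = GBP 194,521.37
Profit = GBP 194,521.37 − GBP 189,000.00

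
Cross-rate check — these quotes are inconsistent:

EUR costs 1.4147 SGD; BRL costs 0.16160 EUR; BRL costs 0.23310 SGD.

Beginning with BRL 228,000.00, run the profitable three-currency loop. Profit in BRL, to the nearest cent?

Profit: BRL 4,472.41

Profitable loop is BRL → SGD → EUR → BRL:
BRL 228,000.00 × 0.23310 = SGD 53,146.80
SGD 53,146.80 ÷ 1.4147 = EUR 37,567.54
EUR 37,567.54 ÷ 0.16160 = BRL 232,472.41
Profit = BRL 232,472.41 − BRL 228,000.00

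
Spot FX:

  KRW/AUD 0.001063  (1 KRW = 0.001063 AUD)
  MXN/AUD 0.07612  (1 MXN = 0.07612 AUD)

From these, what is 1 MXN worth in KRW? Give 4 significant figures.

MXN/KRW = 71.61

1 MXN × 0.07612 = 0.07612 AUD
0.07612 AUD ÷ 0.001063 = 71.6087 KRW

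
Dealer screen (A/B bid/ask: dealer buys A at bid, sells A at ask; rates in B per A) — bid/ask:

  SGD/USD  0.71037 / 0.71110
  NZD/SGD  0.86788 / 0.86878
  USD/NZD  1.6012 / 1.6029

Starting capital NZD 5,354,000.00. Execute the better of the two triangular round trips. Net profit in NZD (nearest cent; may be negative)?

Net profit: NZD 52,689.69

Best loop NZD → USD → SGD → NZD:
NZD 5,354,000.00 ÷ 1.6029 (buy USD at ask) = USD 3,340,195.89
USD 3,340,195.89 ÷ 0.71110 (buy SGD at ask) = SGD 4,697,223.87
SGD 4,697,223.87 ÷ 0.86878 (buy NZD at ask) = NZD 5,406,689.69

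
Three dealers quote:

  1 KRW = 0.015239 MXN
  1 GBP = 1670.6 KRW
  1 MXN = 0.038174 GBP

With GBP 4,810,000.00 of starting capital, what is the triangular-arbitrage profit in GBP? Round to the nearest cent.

Profitable loop is GBP → MXN → KRW → GBP:
GBP 4,810,000.00 ÷ 0.038174 = MXN 126,001,990.88
MXN 126,001,990.88 ÷ 0.015239 = KRW 8,268,389,716
KRW 8,268,389,716 ÷ 1670.6 = GBP 4,949,353.36
Profit = GBP 4,949,353.36 − GBP 4,810,000.00

Profit: GBP 139,353.36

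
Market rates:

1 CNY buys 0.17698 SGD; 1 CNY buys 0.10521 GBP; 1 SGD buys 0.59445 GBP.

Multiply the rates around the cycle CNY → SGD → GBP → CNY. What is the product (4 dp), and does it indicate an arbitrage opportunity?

1.0000 (no arbitrage)

Around CNY → SGD → GBP → CNY: 1 × 0.17698 × 0.59445 ÷ 0.10521 = 0.999960
Product ≈ 1 (deviation 0.004%, within rounding noise).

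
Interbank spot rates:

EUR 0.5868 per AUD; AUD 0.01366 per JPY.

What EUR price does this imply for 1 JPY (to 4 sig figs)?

JPY/EUR = 0.008016

1 JPY × 0.01366 = 0.01366 AUD
0.01366 AUD × 0.5868 = 0.00801569 EUR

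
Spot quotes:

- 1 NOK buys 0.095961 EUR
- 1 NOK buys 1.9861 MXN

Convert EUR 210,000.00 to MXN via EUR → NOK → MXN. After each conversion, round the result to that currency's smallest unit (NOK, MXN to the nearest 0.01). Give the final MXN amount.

EUR 210,000.00 ÷ 0.095961 = NOK 2,188,389.03
NOK 2,188,389.03 × 1.9861 = MXN 4,346,359.45

MXN 4,346,359.45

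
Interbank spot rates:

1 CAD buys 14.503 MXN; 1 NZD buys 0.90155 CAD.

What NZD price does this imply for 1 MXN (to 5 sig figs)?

MXN/NZD = 0.076481

1 MXN ÷ 14.503 = 0.0689513 CAD
0.0689513 CAD ÷ 0.90155 = 0.0764808 NZD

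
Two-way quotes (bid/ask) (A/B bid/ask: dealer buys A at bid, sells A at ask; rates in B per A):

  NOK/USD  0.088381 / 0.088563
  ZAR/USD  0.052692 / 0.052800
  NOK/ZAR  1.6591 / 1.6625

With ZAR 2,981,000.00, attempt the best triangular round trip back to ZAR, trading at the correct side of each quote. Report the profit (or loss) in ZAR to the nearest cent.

Best loop ZAR → NOK → USD → ZAR:
ZAR 2,981,000.00 ÷ 1.6625 (buy NOK at ask) = NOK 1,793,082.71
NOK 1,793,082.71 × 0.088381 (sell NOK at bid) = USD 158,474.44
USD 158,474.44 ÷ 0.052800 (buy ZAR at ask) = ZAR 3,001,409.90

Net profit: ZAR 20,409.90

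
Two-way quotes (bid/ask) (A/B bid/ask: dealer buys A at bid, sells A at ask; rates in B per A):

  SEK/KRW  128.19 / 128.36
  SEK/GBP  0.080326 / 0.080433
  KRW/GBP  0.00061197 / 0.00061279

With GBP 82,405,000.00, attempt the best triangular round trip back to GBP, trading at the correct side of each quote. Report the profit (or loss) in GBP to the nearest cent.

Net profit: GBP 1,747,752.71

Best loop GBP → KRW → SEK → GBP:
GBP 82,405,000.00 ÷ 0.00061279 (buy KRW at ask) = KRW 134,475,105,664
KRW 134,475,105,664 ÷ 128.36 (buy SEK at ask) = SEK 1,047,640,274.73
SEK 1,047,640,274.73 × 0.080326 (sell SEK at bid) = GBP 84,152,752.71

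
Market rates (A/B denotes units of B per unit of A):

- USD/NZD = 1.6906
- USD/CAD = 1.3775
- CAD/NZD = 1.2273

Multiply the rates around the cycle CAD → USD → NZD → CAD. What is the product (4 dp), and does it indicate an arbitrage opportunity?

1.0000 (no arbitrage)

Around CAD → USD → NZD → CAD: 1 ÷ 1.3775 × 1.6906 ÷ 1.2273 = 0.999997
Product ≈ 1 (deviation 0.000%, within rounding noise).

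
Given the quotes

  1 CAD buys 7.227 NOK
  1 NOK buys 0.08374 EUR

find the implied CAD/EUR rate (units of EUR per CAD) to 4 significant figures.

CAD/EUR = 0.6052

1 CAD × 7.227 = 7.227 NOK
7.227 NOK × 0.08374 = 0.605189 EUR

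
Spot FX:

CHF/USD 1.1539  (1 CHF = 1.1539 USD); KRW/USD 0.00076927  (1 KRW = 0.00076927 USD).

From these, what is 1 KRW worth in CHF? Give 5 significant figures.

KRW/CHF = 0.00066667

1 KRW × 0.00076927 = 0.00076927 USD
0.00076927 USD ÷ 1.1539 = 0.00066667 CHF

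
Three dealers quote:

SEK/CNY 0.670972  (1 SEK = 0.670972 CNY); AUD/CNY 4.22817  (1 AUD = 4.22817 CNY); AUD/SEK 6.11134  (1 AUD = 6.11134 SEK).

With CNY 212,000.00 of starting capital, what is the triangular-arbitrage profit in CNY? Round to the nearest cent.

Profitable loop is CNY → SEK → AUD → CNY:
CNY 212,000.00 ÷ 0.670972 = SEK 315,959.53
SEK 315,959.53 ÷ 6.11134 = AUD 51,700.53
AUD 51,700.53 × 4.22817 = CNY 218,598.64
Profit = CNY 218,598.64 − CNY 212,000.00

Profit: CNY 6,598.64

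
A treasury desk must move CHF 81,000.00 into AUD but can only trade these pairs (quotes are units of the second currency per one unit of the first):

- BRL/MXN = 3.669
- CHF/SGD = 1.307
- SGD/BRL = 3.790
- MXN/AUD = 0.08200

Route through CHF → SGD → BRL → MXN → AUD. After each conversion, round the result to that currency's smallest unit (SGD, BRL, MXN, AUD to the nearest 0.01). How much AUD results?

AUD 120,715.04

CHF 81,000.00 × 1.307 = SGD 105,867.00
SGD 105,867.00 × 3.790 = BRL 401,235.93
BRL 401,235.93 × 3.669 = MXN 1,472,134.63
MXN 1,472,134.63 × 0.08200 = AUD 120,715.04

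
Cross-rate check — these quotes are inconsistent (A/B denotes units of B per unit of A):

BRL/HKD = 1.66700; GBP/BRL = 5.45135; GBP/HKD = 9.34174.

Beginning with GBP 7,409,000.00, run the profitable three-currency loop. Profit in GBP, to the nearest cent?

Profit: GBP 207,364.22

Profitable loop is GBP → HKD → BRL → GBP:
GBP 7,409,000.00 × 9.34174 = HKD 69,212,951.66
HKD 69,212,951.66 ÷ 1.66700 = BRL 41,519,467.10
BRL 41,519,467.10 ÷ 5.45135 = GBP 7,616,364.22
Profit = GBP 7,616,364.22 − GBP 7,409,000.00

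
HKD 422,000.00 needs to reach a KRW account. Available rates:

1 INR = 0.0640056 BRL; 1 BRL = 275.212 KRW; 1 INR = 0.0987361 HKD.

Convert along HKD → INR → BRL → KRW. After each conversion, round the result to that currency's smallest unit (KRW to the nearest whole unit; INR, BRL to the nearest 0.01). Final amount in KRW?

HKD 422,000.00 ÷ 0.0987361 = INR 4,274,019.33
INR 4,274,019.33 × 0.0640056 = BRL 273,561.17
BRL 273,561.17 × 275.212 = KRW 75,287,317

KRW 75,287,317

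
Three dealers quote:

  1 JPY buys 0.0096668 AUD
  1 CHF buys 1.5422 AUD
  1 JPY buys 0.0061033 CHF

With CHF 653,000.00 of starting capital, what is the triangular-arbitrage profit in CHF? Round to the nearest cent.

Profit: CHF 17,641.61

Profitable loop is CHF → JPY → AUD → CHF:
CHF 653,000.00 ÷ 0.0061033 = JPY 106,991,300
JPY 106,991,300 × 0.0096668 = AUD 1,034,263.50
AUD 1,034,263.50 ÷ 1.5422 = CHF 670,641.61
Profit = CHF 670,641.61 − CHF 653,000.00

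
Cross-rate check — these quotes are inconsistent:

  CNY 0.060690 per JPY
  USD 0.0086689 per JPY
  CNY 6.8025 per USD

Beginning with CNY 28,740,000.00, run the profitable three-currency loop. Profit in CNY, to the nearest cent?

Profitable loop is CNY → USD → JPY → CNY:
CNY 28,740,000.00 ÷ 6.8025 = USD 4,224,917.31
USD 4,224,917.31 ÷ 0.0086689 = JPY 487,364,869
JPY 487,364,869 × 0.060690 = CNY 29,578,173.88
Profit = CNY 29,578,173.88 − CNY 28,740,000.00

Profit: CNY 838,173.88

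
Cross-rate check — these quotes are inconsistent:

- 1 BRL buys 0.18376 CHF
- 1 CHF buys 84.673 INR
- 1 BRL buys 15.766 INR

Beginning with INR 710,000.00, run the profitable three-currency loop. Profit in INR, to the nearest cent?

Profitable loop is INR → CHF → BRL → INR:
INR 710,000.00 ÷ 84.673 = CHF 8,385.20
CHF 8,385.20 ÷ 0.18376 = BRL 45,631.26
BRL 45,631.26 × 15.766 = INR 719,422.38
Profit = INR 719,422.38 − INR 710,000.00

Profit: INR 9,422.38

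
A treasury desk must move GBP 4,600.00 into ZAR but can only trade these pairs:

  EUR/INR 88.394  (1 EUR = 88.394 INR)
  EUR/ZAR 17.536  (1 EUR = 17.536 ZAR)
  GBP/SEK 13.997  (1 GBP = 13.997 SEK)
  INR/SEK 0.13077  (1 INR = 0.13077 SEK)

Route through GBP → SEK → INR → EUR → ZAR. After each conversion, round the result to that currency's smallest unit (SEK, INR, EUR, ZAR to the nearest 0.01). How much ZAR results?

GBP 4,600.00 × 13.997 = SEK 64,386.20
SEK 64,386.20 ÷ 0.13077 = INR 492,362.16
INR 492,362.16 ÷ 88.394 = EUR 5,570.09
EUR 5,570.09 × 17.536 = ZAR 97,677.10

ZAR 97,677.10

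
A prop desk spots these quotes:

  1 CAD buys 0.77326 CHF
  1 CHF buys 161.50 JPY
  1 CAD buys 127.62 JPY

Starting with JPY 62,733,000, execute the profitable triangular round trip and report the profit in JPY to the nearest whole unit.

Profit: JPY 1,375,664

Profitable loop is JPY → CHF → CAD → JPY:
JPY 62,733,000 ÷ 161.50 = CHF 388,439.63
CHF 388,439.63 ÷ 0.77326 = CAD 502,340.26
CAD 502,340.26 × 127.62 = JPY 64,108,664
Profit = JPY 64,108,664 − JPY 62,733,000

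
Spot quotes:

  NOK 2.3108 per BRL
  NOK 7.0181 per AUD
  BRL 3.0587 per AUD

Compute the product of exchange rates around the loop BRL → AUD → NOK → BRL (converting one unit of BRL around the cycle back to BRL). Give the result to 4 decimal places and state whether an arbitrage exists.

0.9929 (arbitrage exists)

Around BRL → AUD → NOK → BRL: 1 ÷ 3.0587 × 7.0181 ÷ 2.3108 = 0.992934
Product < 1; profitable direction is BRL → NOK → AUD → BRL.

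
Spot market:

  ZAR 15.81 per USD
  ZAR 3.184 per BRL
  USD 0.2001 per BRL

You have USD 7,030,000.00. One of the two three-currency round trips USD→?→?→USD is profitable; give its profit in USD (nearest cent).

Profitable loop is USD → BRL → ZAR → USD:
USD 7,030,000.00 ÷ 0.2001 = BRL 35,132,433.78
BRL 35,132,433.78 × 3.184 = ZAR 111,861,669.17
ZAR 111,861,669.17 ÷ 15.81 = USD 7,075,374.39
Profit = USD 7,075,374.39 − USD 7,030,000.00

Profit: USD 45,374.39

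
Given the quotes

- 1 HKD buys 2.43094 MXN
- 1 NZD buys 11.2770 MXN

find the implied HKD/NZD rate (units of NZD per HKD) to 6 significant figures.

1 HKD × 2.43094 = 2.43094 MXN
2.43094 MXN ÷ 11.2770 = 0.215566 NZD

HKD/NZD = 0.215566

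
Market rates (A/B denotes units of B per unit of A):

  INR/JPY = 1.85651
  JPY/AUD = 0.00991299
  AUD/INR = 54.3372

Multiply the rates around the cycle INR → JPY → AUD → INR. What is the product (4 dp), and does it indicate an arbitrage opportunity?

1.0000 (no arbitrage)

Around INR → JPY → AUD → INR: 1 × 1.85651 × 0.00991299 × 54.3372 = 0.999998
Product ≈ 1 (deviation 0.000%, within rounding noise).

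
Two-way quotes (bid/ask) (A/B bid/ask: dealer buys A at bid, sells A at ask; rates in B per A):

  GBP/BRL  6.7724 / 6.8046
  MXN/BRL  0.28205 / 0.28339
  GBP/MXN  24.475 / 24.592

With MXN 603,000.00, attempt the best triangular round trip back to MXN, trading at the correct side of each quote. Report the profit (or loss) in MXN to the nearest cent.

Best loop MXN → BRL → GBP → MXN:
MXN 603,000.00 × 0.28205 (sell MXN at bid) = BRL 170,076.15
BRL 170,076.15 ÷ 6.8046 (buy GBP at ask) = GBP 24,994.29
GBP 24,994.29 × 24.475 (sell GBP at bid) = MXN 611,735.26

Net profit: MXN 8,735.26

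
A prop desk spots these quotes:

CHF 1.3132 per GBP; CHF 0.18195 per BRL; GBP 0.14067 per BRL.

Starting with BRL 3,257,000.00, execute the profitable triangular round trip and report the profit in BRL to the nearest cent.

Profit: BRL 49,724.86

Profitable loop is BRL → GBP → CHF → BRL:
BRL 3,257,000.00 × 0.14067 = GBP 458,162.19
GBP 458,162.19 × 1.3132 = CHF 601,658.59
CHF 601,658.59 ÷ 0.18195 = BRL 3,306,724.86
Profit = BRL 3,306,724.86 − BRL 3,257,000.00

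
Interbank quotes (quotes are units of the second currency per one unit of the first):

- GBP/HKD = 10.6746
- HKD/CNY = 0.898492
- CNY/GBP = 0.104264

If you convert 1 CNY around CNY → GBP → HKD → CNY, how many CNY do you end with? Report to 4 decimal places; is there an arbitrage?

1.0000 (no arbitrage)

Around CNY → GBP → HKD → CNY: 1 × 0.104264 × 10.6746 × 0.898492 = 1.000000
Product ≈ 1 (deviation 0.000%, within rounding noise).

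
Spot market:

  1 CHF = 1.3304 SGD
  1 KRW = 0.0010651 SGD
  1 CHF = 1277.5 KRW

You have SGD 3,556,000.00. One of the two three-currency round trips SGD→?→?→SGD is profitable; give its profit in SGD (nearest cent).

Profitable loop is SGD → CHF → KRW → SGD:
SGD 3,556,000.00 ÷ 1.3304 = CHF 2,672,880.34
CHF 2,672,880.34 × 1277.5 = KRW 3,414,604,630
KRW 3,414,604,630 × 0.0010651 = SGD 3,636,895.39
Profit = SGD 3,636,895.39 − SGD 3,556,000.00

Profit: SGD 80,895.39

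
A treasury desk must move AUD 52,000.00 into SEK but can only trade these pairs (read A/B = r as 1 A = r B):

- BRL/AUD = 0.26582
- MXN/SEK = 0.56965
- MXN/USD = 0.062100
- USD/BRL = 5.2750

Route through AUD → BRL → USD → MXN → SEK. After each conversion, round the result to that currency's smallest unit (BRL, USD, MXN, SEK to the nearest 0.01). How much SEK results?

SEK 340,180.76

AUD 52,000.00 ÷ 0.26582 = BRL 195,621.10
BRL 195,621.10 ÷ 5.2750 = USD 37,084.57
USD 37,084.57 ÷ 0.062100 = MXN 597,175.04
MXN 597,175.04 × 0.56965 = SEK 340,180.76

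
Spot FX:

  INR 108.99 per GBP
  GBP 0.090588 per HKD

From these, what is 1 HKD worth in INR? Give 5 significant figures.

1 HKD × 0.090588 = 0.090588 GBP
0.090588 GBP × 108.99 = 9.87319 INR

HKD/INR = 9.8732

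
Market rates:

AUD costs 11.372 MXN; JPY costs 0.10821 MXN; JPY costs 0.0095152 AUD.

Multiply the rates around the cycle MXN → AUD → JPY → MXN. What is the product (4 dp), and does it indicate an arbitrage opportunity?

Around MXN → AUD → JPY → MXN: 1 ÷ 11.372 ÷ 0.0095152 × 0.10821 = 1.000029
Product ≈ 1 (deviation 0.003%, within rounding noise).

1.0000 (no arbitrage)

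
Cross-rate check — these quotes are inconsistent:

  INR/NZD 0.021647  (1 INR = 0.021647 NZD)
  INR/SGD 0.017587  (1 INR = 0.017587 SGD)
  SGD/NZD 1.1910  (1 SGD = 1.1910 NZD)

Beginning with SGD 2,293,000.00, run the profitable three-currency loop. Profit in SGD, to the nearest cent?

Profitable loop is SGD → INR → NZD → SGD:
SGD 2,293,000.00 ÷ 0.017587 = INR 130,380,394.61
INR 130,380,394.61 × 0.021647 = NZD 2,822,344.40
NZD 2,822,344.40 ÷ 1.1910 = SGD 2,369,726.62
Profit = SGD 2,369,726.62 − SGD 2,293,000.00

Profit: SGD 76,726.62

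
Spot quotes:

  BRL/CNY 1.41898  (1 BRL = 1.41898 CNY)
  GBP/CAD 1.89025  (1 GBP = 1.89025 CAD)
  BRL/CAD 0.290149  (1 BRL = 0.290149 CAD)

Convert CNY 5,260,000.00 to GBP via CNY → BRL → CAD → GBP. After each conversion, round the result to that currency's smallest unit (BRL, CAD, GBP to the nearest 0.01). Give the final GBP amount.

GBP 568,998.74

CNY 5,260,000.00 ÷ 1.41898 = BRL 3,706,888.05
BRL 3,706,888.05 × 0.290149 = CAD 1,075,549.86
CAD 1,075,549.86 ÷ 1.89025 = GBP 568,998.74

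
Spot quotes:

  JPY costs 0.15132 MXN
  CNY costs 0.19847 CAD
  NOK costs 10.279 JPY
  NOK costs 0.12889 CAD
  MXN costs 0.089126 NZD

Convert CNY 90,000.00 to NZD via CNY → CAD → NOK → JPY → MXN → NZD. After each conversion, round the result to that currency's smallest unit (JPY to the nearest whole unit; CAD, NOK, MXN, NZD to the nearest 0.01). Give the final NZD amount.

CNY 90,000.00 × 0.19847 = CAD 17,862.30
CAD 17,862.30 ÷ 0.12889 = NOK 138,585.62
NOK 138,585.62 × 10.279 = JPY 1,424,522
JPY 1,424,522 × 0.15132 = MXN 215,558.67
MXN 215,558.67 × 0.089126 = NZD 19,211.88

NZD 19,211.88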